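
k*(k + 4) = k^2 + 4*k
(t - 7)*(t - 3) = t^2 - 10*t + 21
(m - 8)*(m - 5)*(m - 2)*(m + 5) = m^4 - 10*m^3 - 9*m^2 + 250*m - 400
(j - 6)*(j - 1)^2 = j^3 - 8*j^2 + 13*j - 6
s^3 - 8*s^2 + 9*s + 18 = (s - 6)*(s - 3)*(s + 1)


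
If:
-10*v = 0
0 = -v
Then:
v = 0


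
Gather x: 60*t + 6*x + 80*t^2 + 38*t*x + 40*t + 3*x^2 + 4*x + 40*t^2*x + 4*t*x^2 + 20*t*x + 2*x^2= 80*t^2 + 100*t + x^2*(4*t + 5) + x*(40*t^2 + 58*t + 10)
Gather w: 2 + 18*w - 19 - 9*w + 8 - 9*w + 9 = 0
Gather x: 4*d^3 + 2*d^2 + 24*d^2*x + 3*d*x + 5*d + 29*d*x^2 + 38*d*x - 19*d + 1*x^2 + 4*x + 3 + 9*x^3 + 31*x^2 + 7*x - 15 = 4*d^3 + 2*d^2 - 14*d + 9*x^3 + x^2*(29*d + 32) + x*(24*d^2 + 41*d + 11) - 12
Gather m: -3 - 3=-6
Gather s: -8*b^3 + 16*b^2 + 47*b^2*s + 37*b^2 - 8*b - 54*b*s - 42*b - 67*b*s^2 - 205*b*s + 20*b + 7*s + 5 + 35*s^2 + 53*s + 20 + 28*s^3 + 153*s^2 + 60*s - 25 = -8*b^3 + 53*b^2 - 30*b + 28*s^3 + s^2*(188 - 67*b) + s*(47*b^2 - 259*b + 120)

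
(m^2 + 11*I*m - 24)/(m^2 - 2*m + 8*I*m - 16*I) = (m + 3*I)/(m - 2)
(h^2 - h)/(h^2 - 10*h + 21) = h*(h - 1)/(h^2 - 10*h + 21)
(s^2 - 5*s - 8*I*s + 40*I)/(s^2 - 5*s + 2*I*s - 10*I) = (s - 8*I)/(s + 2*I)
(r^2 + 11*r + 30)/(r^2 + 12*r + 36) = (r + 5)/(r + 6)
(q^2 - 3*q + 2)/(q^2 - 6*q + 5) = (q - 2)/(q - 5)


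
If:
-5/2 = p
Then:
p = -5/2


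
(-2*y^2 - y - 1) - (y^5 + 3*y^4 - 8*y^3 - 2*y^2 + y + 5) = -y^5 - 3*y^4 + 8*y^3 - 2*y - 6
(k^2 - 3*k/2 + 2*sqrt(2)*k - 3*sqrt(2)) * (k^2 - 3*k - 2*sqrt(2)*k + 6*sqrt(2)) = k^4 - 9*k^3/2 - 7*k^2/2 + 36*k - 36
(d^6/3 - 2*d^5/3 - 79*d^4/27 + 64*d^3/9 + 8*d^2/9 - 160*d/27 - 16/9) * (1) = d^6/3 - 2*d^5/3 - 79*d^4/27 + 64*d^3/9 + 8*d^2/9 - 160*d/27 - 16/9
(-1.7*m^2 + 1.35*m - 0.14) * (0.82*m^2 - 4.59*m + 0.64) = -1.394*m^4 + 8.91*m^3 - 7.3993*m^2 + 1.5066*m - 0.0896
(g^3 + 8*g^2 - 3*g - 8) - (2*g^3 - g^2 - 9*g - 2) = -g^3 + 9*g^2 + 6*g - 6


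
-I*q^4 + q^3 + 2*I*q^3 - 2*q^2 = q^2*(q - 2)*(-I*q + 1)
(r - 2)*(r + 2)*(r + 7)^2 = r^4 + 14*r^3 + 45*r^2 - 56*r - 196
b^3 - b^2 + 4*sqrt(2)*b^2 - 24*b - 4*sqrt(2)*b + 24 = (b - 1)*(b - 2*sqrt(2))*(b + 6*sqrt(2))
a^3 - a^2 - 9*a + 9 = (a - 3)*(a - 1)*(a + 3)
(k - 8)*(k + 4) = k^2 - 4*k - 32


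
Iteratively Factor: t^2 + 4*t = (t + 4)*(t)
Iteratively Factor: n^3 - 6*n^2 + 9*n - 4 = (n - 1)*(n^2 - 5*n + 4) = (n - 1)^2*(n - 4)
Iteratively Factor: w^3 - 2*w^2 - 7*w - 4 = (w - 4)*(w^2 + 2*w + 1) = (w - 4)*(w + 1)*(w + 1)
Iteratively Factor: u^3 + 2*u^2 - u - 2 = (u - 1)*(u^2 + 3*u + 2) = (u - 1)*(u + 1)*(u + 2)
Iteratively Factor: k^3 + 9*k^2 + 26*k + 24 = (k + 3)*(k^2 + 6*k + 8) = (k + 3)*(k + 4)*(k + 2)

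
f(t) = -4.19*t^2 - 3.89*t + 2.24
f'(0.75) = -10.18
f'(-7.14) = 55.94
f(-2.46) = -13.55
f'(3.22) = -30.87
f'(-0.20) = -2.21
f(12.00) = -647.80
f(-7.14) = -183.59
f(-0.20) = 2.85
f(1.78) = -17.96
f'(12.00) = -104.45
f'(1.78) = -18.81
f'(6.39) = -57.44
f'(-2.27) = 15.13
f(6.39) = -193.70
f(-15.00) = -882.16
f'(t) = -8.38*t - 3.89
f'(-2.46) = 16.72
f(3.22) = -53.73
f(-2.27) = -10.52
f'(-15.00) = 121.81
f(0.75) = -3.03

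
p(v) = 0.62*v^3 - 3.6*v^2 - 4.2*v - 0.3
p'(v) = 1.86*v^2 - 7.2*v - 4.2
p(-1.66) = -6.08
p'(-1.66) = 12.88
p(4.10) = -35.30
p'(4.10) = -2.45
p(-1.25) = -1.89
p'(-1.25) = 7.71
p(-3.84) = -72.36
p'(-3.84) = 50.87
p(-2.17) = -14.47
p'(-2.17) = 20.18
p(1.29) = -10.38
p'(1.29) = -10.39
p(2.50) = -23.61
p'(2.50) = -10.58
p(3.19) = -30.21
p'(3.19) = -8.24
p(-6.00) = -238.62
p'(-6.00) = 105.96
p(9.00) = 122.28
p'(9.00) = 81.66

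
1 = 1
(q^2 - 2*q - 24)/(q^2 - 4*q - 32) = (q - 6)/(q - 8)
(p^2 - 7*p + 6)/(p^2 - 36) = (p - 1)/(p + 6)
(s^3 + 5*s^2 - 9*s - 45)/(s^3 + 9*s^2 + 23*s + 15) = (s - 3)/(s + 1)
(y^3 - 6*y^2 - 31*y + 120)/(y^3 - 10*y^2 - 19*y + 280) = (y - 3)/(y - 7)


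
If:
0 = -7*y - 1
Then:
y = -1/7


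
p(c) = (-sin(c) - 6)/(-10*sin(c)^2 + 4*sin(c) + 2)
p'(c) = (20*sin(c)*cos(c) - 4*cos(c))*(-sin(c) - 6)/(-10*sin(c)^2 + 4*sin(c) + 2)^2 - cos(c)/(-10*sin(c)^2 + 4*sin(c) + 2) = (-5*sin(c)^2 - 60*sin(c) + 11)*cos(c)/(2*(5*sin(c)^2 - 2*sin(c) - 1)^2)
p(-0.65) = 1.32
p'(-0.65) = 4.34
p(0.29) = -2.70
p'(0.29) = -2.33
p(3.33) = -6.46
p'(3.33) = -53.51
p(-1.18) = 0.50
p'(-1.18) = 0.45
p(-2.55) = 1.63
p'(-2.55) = -6.38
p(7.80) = 1.76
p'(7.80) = -0.37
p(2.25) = 7.20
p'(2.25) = 54.84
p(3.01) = -2.61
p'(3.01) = -1.09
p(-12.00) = -5.16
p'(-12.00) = -23.79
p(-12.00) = -5.16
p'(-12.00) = -23.79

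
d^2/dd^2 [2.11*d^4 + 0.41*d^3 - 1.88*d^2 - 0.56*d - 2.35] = 25.32*d^2 + 2.46*d - 3.76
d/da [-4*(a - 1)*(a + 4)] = -8*a - 12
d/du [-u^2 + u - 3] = 1 - 2*u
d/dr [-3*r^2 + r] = 1 - 6*r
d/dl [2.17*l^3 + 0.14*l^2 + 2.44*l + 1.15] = 6.51*l^2 + 0.28*l + 2.44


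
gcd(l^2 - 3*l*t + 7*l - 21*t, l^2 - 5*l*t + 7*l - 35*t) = l + 7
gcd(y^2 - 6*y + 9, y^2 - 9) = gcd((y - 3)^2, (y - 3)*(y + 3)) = y - 3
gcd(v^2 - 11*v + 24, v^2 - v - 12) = 1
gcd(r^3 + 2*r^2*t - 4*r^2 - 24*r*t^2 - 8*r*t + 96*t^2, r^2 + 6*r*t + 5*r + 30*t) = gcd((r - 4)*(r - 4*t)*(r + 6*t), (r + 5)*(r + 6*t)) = r + 6*t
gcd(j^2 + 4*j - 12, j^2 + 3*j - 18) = j + 6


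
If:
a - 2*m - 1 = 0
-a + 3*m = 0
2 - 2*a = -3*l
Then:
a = 3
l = 4/3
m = 1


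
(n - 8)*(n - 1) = n^2 - 9*n + 8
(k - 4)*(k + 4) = k^2 - 16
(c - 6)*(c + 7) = c^2 + c - 42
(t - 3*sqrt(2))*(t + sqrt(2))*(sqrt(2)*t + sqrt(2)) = sqrt(2)*t^3 - 4*t^2 + sqrt(2)*t^2 - 6*sqrt(2)*t - 4*t - 6*sqrt(2)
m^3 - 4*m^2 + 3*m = m*(m - 3)*(m - 1)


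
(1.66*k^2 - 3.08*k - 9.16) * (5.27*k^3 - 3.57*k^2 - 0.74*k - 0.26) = 8.7482*k^5 - 22.1578*k^4 - 38.506*k^3 + 34.5488*k^2 + 7.5792*k + 2.3816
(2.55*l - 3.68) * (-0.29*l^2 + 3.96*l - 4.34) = -0.7395*l^3 + 11.1652*l^2 - 25.6398*l + 15.9712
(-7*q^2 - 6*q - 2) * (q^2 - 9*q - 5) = -7*q^4 + 57*q^3 + 87*q^2 + 48*q + 10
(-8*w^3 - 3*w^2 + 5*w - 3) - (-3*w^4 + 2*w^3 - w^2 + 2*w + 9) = 3*w^4 - 10*w^3 - 2*w^2 + 3*w - 12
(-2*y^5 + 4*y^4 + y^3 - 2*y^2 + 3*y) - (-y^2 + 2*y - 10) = -2*y^5 + 4*y^4 + y^3 - y^2 + y + 10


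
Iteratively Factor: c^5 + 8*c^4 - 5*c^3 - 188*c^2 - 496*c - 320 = (c - 5)*(c^4 + 13*c^3 + 60*c^2 + 112*c + 64) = (c - 5)*(c + 4)*(c^3 + 9*c^2 + 24*c + 16) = (c - 5)*(c + 4)^2*(c^2 + 5*c + 4) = (c - 5)*(c + 4)^3*(c + 1)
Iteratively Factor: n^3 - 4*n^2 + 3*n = (n - 3)*(n^2 - n) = n*(n - 3)*(n - 1)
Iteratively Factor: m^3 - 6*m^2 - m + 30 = (m - 5)*(m^2 - m - 6) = (m - 5)*(m + 2)*(m - 3)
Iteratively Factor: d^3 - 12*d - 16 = (d - 4)*(d^2 + 4*d + 4) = (d - 4)*(d + 2)*(d + 2)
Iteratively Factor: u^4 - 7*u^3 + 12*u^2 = (u)*(u^3 - 7*u^2 + 12*u) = u^2*(u^2 - 7*u + 12) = u^2*(u - 3)*(u - 4)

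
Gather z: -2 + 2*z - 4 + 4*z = 6*z - 6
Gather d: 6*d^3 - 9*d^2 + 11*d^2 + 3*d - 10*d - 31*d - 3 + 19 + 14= 6*d^3 + 2*d^2 - 38*d + 30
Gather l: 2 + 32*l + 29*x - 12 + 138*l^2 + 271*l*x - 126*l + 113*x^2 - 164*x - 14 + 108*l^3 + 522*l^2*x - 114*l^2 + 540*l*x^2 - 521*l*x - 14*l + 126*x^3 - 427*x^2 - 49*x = 108*l^3 + l^2*(522*x + 24) + l*(540*x^2 - 250*x - 108) + 126*x^3 - 314*x^2 - 184*x - 24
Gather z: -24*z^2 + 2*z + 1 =-24*z^2 + 2*z + 1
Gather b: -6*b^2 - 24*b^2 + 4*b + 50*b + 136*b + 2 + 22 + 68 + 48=-30*b^2 + 190*b + 140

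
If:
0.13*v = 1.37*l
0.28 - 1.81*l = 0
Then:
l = 0.15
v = 1.63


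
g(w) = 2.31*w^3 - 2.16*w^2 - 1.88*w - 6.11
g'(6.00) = 221.68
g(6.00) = 403.81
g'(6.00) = 221.68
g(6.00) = 403.81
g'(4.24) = 104.39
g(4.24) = 123.17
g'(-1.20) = 13.28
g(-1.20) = -10.96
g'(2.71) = 37.31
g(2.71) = 18.91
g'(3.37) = 62.26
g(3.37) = 51.43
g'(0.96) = 0.36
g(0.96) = -7.86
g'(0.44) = -2.44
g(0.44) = -7.16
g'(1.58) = 8.59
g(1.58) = -5.36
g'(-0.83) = 6.48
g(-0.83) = -7.36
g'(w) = 6.93*w^2 - 4.32*w - 1.88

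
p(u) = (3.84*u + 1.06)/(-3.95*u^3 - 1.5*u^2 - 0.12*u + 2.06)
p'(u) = (3.84*u + 1.06)*(11.85*u^2 + 3.0*u + 0.12)/(-3.95*u^3 - 1.5*u^2 - 0.12*u + 2.06)^2 + 3.84/(-3.95*u^3 - 1.5*u^2 - 0.12*u + 2.06)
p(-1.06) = -0.58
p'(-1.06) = -0.40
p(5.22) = -0.04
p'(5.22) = 0.01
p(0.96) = -1.62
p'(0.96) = 6.37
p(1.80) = -0.31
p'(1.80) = 0.37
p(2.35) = -0.17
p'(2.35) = 0.15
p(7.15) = -0.02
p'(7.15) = 0.01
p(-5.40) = -0.03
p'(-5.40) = -0.01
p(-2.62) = -0.14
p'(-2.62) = -0.11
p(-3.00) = -0.11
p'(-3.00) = -0.07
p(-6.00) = -0.03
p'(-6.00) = -0.01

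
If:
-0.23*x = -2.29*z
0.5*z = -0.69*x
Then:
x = 0.00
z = 0.00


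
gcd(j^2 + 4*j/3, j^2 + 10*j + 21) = 1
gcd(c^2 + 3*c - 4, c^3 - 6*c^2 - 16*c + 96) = c + 4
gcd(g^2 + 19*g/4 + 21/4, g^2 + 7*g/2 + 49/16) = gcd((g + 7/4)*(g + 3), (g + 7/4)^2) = g + 7/4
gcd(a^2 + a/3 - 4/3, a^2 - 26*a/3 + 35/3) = 1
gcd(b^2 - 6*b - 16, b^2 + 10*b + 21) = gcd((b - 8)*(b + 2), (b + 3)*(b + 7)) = 1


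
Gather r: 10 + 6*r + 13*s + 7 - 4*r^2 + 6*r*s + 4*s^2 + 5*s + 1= -4*r^2 + r*(6*s + 6) + 4*s^2 + 18*s + 18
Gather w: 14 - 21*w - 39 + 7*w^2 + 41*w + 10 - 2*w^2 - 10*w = 5*w^2 + 10*w - 15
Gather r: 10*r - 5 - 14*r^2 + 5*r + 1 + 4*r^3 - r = 4*r^3 - 14*r^2 + 14*r - 4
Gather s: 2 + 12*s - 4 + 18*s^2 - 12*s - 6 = 18*s^2 - 8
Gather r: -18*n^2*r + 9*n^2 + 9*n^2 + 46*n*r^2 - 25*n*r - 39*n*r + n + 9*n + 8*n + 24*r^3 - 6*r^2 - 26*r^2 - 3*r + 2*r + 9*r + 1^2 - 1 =18*n^2 + 18*n + 24*r^3 + r^2*(46*n - 32) + r*(-18*n^2 - 64*n + 8)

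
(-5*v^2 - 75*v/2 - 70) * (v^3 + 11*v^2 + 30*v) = -5*v^5 - 185*v^4/2 - 1265*v^3/2 - 1895*v^2 - 2100*v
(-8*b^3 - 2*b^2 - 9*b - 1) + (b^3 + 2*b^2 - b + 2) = -7*b^3 - 10*b + 1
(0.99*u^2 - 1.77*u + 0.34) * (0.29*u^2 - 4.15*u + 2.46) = 0.2871*u^4 - 4.6218*u^3 + 9.8795*u^2 - 5.7652*u + 0.8364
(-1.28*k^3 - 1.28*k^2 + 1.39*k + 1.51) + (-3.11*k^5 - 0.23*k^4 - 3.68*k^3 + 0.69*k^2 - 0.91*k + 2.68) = -3.11*k^5 - 0.23*k^4 - 4.96*k^3 - 0.59*k^2 + 0.48*k + 4.19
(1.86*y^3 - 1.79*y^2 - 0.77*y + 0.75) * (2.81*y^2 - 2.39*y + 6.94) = 5.2266*y^5 - 9.4753*y^4 + 15.0228*y^3 - 8.4748*y^2 - 7.1363*y + 5.205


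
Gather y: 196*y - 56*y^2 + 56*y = -56*y^2 + 252*y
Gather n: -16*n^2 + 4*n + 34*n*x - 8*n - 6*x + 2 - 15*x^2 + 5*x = -16*n^2 + n*(34*x - 4) - 15*x^2 - x + 2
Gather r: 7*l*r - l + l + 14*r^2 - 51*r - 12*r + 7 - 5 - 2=14*r^2 + r*(7*l - 63)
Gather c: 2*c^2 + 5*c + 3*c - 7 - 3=2*c^2 + 8*c - 10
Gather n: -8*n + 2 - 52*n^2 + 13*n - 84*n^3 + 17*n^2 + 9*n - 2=-84*n^3 - 35*n^2 + 14*n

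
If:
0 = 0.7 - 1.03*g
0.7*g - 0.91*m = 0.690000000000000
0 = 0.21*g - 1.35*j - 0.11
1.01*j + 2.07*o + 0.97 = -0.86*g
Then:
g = 0.68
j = 0.02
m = -0.24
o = -0.76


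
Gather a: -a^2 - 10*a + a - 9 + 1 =-a^2 - 9*a - 8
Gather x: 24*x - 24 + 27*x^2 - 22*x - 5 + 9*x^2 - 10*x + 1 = 36*x^2 - 8*x - 28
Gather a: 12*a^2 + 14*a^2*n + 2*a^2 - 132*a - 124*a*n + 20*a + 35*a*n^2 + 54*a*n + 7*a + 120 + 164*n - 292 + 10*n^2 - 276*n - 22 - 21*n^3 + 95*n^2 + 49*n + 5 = a^2*(14*n + 14) + a*(35*n^2 - 70*n - 105) - 21*n^3 + 105*n^2 - 63*n - 189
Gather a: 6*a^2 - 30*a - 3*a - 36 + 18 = 6*a^2 - 33*a - 18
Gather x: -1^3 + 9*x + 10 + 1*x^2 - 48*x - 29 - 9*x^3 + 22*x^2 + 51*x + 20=-9*x^3 + 23*x^2 + 12*x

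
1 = 1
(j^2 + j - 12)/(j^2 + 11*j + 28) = (j - 3)/(j + 7)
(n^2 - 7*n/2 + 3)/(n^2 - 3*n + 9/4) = 2*(n - 2)/(2*n - 3)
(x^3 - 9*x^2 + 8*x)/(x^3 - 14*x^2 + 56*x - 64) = x*(x - 1)/(x^2 - 6*x + 8)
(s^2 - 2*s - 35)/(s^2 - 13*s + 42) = (s + 5)/(s - 6)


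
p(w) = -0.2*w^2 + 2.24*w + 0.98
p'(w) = 2.24 - 0.4*w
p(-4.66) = -13.80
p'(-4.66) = 4.10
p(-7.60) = -27.60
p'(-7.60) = 5.28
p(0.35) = 1.74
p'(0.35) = 2.10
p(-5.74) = -18.47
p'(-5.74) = 4.54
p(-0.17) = 0.59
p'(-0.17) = 2.31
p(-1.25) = -2.13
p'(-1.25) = 2.74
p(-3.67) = -9.93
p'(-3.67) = 3.71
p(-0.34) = 0.20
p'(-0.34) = 2.38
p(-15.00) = -77.62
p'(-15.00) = 8.24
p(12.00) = -0.94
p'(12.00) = -2.56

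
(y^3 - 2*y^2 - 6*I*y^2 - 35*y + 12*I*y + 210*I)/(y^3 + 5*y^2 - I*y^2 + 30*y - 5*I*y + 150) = (y - 7)/(y + 5*I)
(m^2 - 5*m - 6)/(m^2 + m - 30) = (m^2 - 5*m - 6)/(m^2 + m - 30)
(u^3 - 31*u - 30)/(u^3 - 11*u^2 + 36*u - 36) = (u^2 + 6*u + 5)/(u^2 - 5*u + 6)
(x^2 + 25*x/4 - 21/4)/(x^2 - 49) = (x - 3/4)/(x - 7)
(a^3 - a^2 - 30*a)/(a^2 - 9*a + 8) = a*(a^2 - a - 30)/(a^2 - 9*a + 8)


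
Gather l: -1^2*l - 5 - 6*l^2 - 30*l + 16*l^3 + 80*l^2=16*l^3 + 74*l^2 - 31*l - 5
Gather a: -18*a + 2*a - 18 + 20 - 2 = -16*a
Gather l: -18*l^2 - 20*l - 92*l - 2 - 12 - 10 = -18*l^2 - 112*l - 24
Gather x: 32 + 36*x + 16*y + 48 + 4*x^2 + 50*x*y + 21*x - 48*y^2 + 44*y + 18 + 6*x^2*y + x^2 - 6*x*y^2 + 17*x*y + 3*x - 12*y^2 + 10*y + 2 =x^2*(6*y + 5) + x*(-6*y^2 + 67*y + 60) - 60*y^2 + 70*y + 100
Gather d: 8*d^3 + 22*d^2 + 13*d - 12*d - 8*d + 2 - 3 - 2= 8*d^3 + 22*d^2 - 7*d - 3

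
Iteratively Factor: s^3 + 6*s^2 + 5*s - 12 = (s + 4)*(s^2 + 2*s - 3) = (s - 1)*(s + 4)*(s + 3)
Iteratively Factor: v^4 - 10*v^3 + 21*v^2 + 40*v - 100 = (v - 5)*(v^3 - 5*v^2 - 4*v + 20) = (v - 5)^2*(v^2 - 4) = (v - 5)^2*(v + 2)*(v - 2)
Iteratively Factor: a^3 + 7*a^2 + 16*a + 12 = (a + 2)*(a^2 + 5*a + 6) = (a + 2)*(a + 3)*(a + 2)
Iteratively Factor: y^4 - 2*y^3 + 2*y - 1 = (y - 1)*(y^3 - y^2 - y + 1) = (y - 1)^2*(y^2 - 1) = (y - 1)^3*(y + 1)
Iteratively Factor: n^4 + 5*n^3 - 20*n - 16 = (n + 2)*(n^3 + 3*n^2 - 6*n - 8) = (n - 2)*(n + 2)*(n^2 + 5*n + 4) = (n - 2)*(n + 2)*(n + 4)*(n + 1)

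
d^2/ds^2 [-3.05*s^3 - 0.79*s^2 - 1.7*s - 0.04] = -18.3*s - 1.58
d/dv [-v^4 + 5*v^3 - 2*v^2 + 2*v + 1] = -4*v^3 + 15*v^2 - 4*v + 2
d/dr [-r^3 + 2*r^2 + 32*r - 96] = -3*r^2 + 4*r + 32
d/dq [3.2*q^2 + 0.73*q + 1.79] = 6.4*q + 0.73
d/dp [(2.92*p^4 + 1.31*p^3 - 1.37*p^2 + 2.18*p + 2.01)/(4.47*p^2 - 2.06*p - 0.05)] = (26.1048*p^5 - 12.1899*p^4 - 5.9812*p^3 - 7.1189*p^2 - 17.8324*p + 4.0316)/(19.9809*p^4 - 18.4164*p^3 + 3.7966*p^2 + 0.206*p + 0.0025)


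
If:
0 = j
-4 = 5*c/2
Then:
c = -8/5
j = 0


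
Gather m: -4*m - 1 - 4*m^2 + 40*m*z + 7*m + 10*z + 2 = -4*m^2 + m*(40*z + 3) + 10*z + 1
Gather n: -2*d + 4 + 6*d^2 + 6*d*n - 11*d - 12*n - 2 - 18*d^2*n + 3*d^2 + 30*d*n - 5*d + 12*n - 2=9*d^2 - 18*d + n*(-18*d^2 + 36*d)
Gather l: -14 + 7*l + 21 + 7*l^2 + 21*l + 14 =7*l^2 + 28*l + 21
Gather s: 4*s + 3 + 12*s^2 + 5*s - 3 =12*s^2 + 9*s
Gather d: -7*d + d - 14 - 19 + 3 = -6*d - 30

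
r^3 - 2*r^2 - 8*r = r*(r - 4)*(r + 2)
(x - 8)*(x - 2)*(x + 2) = x^3 - 8*x^2 - 4*x + 32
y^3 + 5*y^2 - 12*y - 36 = (y - 3)*(y + 2)*(y + 6)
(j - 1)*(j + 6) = j^2 + 5*j - 6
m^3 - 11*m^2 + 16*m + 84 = (m - 7)*(m - 6)*(m + 2)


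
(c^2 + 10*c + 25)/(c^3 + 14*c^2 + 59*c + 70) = (c + 5)/(c^2 + 9*c + 14)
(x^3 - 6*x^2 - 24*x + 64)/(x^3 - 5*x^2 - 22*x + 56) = (x - 8)/(x - 7)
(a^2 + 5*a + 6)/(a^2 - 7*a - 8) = (a^2 + 5*a + 6)/(a^2 - 7*a - 8)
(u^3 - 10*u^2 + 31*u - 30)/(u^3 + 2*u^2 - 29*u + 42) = (u - 5)/(u + 7)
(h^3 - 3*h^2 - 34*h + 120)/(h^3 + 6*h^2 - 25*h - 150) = (h - 4)/(h + 5)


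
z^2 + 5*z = z*(z + 5)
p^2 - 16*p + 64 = (p - 8)^2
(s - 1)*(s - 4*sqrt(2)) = s^2 - 4*sqrt(2)*s - s + 4*sqrt(2)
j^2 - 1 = (j - 1)*(j + 1)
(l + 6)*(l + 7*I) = l^2 + 6*l + 7*I*l + 42*I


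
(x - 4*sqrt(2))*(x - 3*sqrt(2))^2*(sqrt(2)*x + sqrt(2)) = sqrt(2)*x^4 - 20*x^3 + sqrt(2)*x^3 - 20*x^2 + 66*sqrt(2)*x^2 - 144*x + 66*sqrt(2)*x - 144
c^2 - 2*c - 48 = (c - 8)*(c + 6)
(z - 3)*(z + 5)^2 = z^3 + 7*z^2 - 5*z - 75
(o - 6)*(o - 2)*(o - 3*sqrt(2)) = o^3 - 8*o^2 - 3*sqrt(2)*o^2 + 12*o + 24*sqrt(2)*o - 36*sqrt(2)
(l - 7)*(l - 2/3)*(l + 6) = l^3 - 5*l^2/3 - 124*l/3 + 28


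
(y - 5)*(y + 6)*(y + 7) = y^3 + 8*y^2 - 23*y - 210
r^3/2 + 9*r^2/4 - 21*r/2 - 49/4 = (r/2 + 1/2)*(r - 7/2)*(r + 7)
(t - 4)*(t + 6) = t^2 + 2*t - 24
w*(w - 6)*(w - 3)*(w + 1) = w^4 - 8*w^3 + 9*w^2 + 18*w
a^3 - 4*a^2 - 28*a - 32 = (a - 8)*(a + 2)^2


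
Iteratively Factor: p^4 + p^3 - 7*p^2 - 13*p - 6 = (p + 2)*(p^3 - p^2 - 5*p - 3) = (p - 3)*(p + 2)*(p^2 + 2*p + 1) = (p - 3)*(p + 1)*(p + 2)*(p + 1)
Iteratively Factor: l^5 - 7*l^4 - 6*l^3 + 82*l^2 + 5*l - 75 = (l - 5)*(l^4 - 2*l^3 - 16*l^2 + 2*l + 15) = (l - 5)*(l + 1)*(l^3 - 3*l^2 - 13*l + 15) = (l - 5)*(l + 1)*(l + 3)*(l^2 - 6*l + 5) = (l - 5)*(l - 1)*(l + 1)*(l + 3)*(l - 5)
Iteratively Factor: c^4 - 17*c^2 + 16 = (c + 1)*(c^3 - c^2 - 16*c + 16) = (c + 1)*(c + 4)*(c^2 - 5*c + 4) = (c - 4)*(c + 1)*(c + 4)*(c - 1)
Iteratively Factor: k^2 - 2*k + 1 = (k - 1)*(k - 1)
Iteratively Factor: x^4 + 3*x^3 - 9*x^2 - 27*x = (x)*(x^3 + 3*x^2 - 9*x - 27) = x*(x + 3)*(x^2 - 9) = x*(x - 3)*(x + 3)*(x + 3)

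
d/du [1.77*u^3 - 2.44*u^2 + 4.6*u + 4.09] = 5.31*u^2 - 4.88*u + 4.6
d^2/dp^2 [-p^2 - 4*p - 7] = -2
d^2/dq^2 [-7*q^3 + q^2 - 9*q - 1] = 2 - 42*q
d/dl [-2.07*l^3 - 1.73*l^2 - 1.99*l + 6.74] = -6.21*l^2 - 3.46*l - 1.99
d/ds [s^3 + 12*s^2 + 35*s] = 3*s^2 + 24*s + 35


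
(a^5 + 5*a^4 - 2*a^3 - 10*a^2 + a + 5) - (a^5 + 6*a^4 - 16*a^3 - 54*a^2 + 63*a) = -a^4 + 14*a^3 + 44*a^2 - 62*a + 5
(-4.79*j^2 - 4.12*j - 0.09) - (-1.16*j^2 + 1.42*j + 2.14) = -3.63*j^2 - 5.54*j - 2.23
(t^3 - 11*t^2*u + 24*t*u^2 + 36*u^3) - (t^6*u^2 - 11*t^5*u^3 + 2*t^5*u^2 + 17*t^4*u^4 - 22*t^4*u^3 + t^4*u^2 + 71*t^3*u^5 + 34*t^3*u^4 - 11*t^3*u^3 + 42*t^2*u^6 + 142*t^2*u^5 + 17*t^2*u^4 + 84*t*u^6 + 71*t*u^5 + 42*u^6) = -t^6*u^2 + 11*t^5*u^3 - 2*t^5*u^2 - 17*t^4*u^4 + 22*t^4*u^3 - t^4*u^2 - 71*t^3*u^5 - 34*t^3*u^4 + 11*t^3*u^3 + t^3 - 42*t^2*u^6 - 142*t^2*u^5 - 17*t^2*u^4 - 11*t^2*u - 84*t*u^6 - 71*t*u^5 + 24*t*u^2 - 42*u^6 + 36*u^3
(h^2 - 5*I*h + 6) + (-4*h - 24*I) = h^2 - 4*h - 5*I*h + 6 - 24*I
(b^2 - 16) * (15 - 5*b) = -5*b^3 + 15*b^2 + 80*b - 240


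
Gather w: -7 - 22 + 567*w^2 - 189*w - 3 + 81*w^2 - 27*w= 648*w^2 - 216*w - 32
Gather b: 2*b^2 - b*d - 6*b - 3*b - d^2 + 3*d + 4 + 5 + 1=2*b^2 + b*(-d - 9) - d^2 + 3*d + 10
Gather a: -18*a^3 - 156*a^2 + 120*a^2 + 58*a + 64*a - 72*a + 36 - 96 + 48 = -18*a^3 - 36*a^2 + 50*a - 12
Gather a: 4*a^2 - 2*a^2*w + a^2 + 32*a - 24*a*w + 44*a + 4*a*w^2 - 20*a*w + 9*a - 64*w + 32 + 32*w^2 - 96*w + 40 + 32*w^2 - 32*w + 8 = a^2*(5 - 2*w) + a*(4*w^2 - 44*w + 85) + 64*w^2 - 192*w + 80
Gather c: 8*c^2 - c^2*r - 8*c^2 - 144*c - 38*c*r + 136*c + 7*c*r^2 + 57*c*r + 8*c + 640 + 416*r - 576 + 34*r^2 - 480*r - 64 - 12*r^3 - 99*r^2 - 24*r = -c^2*r + c*(7*r^2 + 19*r) - 12*r^3 - 65*r^2 - 88*r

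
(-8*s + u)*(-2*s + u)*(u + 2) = 16*s^2*u + 32*s^2 - 10*s*u^2 - 20*s*u + u^3 + 2*u^2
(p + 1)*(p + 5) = p^2 + 6*p + 5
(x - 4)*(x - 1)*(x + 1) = x^3 - 4*x^2 - x + 4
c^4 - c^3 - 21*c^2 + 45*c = c*(c - 3)^2*(c + 5)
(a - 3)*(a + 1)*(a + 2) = a^3 - 7*a - 6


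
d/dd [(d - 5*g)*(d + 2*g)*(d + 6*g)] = 3*d^2 + 6*d*g - 28*g^2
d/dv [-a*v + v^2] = -a + 2*v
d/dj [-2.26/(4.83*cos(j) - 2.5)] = -10.9158*sin(j)/(4.83*cos(j) - 2.5)^2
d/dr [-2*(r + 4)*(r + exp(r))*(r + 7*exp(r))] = -2*(r + 4)*(r + exp(r))*(7*exp(r) + 1) - 2*(r + 4)*(r + 7*exp(r))*(exp(r) + 1) - 2*(r + exp(r))*(r + 7*exp(r))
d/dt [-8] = 0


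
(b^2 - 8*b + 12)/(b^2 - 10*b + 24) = (b - 2)/(b - 4)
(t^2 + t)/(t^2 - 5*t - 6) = t/(t - 6)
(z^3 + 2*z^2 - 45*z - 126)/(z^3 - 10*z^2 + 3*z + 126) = (z + 6)/(z - 6)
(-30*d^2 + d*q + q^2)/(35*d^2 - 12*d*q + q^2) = (6*d + q)/(-7*d + q)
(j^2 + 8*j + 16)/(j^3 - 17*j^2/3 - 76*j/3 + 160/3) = 3*(j + 4)/(3*j^2 - 29*j + 40)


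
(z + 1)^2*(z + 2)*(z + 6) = z^4 + 10*z^3 + 29*z^2 + 32*z + 12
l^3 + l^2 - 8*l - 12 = (l - 3)*(l + 2)^2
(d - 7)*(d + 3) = d^2 - 4*d - 21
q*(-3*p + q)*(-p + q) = 3*p^2*q - 4*p*q^2 + q^3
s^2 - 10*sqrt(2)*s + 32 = (s - 8*sqrt(2))*(s - 2*sqrt(2))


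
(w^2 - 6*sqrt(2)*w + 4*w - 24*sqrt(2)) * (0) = 0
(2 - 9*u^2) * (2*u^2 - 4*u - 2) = -18*u^4 + 36*u^3 + 22*u^2 - 8*u - 4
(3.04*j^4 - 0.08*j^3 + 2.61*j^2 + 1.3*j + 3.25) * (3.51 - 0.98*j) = -2.9792*j^5 + 10.7488*j^4 - 2.8386*j^3 + 7.8871*j^2 + 1.378*j + 11.4075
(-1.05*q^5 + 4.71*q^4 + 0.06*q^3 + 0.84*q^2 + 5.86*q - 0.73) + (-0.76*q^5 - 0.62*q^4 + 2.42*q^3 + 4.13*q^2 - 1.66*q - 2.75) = -1.81*q^5 + 4.09*q^4 + 2.48*q^3 + 4.97*q^2 + 4.2*q - 3.48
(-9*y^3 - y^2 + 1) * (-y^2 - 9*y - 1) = 9*y^5 + 82*y^4 + 18*y^3 - 9*y - 1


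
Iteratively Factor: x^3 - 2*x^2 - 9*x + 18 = (x + 3)*(x^2 - 5*x + 6) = (x - 3)*(x + 3)*(x - 2)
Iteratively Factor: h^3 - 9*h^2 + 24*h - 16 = (h - 4)*(h^2 - 5*h + 4) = (h - 4)*(h - 1)*(h - 4)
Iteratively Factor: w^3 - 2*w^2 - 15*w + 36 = (w - 3)*(w^2 + w - 12) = (w - 3)^2*(w + 4)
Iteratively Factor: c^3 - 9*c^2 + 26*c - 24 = (c - 3)*(c^2 - 6*c + 8) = (c - 4)*(c - 3)*(c - 2)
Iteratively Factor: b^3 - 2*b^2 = (b)*(b^2 - 2*b) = b^2*(b - 2)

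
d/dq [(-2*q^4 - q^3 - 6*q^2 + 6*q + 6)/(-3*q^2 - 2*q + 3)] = (12*q^5 + 15*q^4 - 20*q^3 + 21*q^2 + 30)/(9*q^4 + 12*q^3 - 14*q^2 - 12*q + 9)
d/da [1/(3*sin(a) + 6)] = -cos(a)/(3*(sin(a) + 2)^2)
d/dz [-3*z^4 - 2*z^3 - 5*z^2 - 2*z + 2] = -12*z^3 - 6*z^2 - 10*z - 2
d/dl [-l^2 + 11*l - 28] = 11 - 2*l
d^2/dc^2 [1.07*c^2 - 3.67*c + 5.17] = 2.14000000000000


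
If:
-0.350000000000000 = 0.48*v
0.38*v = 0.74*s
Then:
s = -0.37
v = -0.73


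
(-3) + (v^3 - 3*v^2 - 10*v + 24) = v^3 - 3*v^2 - 10*v + 21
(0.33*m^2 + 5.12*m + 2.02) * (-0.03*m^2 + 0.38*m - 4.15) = -0.0099*m^4 - 0.0282*m^3 + 0.5155*m^2 - 20.4804*m - 8.383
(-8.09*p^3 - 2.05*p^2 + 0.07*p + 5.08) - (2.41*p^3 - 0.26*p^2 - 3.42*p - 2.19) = -10.5*p^3 - 1.79*p^2 + 3.49*p + 7.27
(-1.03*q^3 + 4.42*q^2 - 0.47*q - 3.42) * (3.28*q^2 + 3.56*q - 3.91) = -3.3784*q^5 + 10.8308*q^4 + 18.2209*q^3 - 30.173*q^2 - 10.3375*q + 13.3722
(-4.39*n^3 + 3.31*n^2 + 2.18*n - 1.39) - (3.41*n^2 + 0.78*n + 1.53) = -4.39*n^3 - 0.1*n^2 + 1.4*n - 2.92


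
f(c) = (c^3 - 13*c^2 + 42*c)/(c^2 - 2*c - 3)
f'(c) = (2 - 2*c)*(c^3 - 13*c^2 + 42*c)/(c^2 - 2*c - 3)^2 + (3*c^2 - 26*c + 42)/(c^2 - 2*c - 3) = (c^4 - 4*c^3 - 25*c^2 + 78*c - 126)/(c^4 - 4*c^3 - 2*c^2 + 12*c + 9)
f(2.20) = -15.68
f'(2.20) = -14.43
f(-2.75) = -23.32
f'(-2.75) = -3.84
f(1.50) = -9.90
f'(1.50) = -5.24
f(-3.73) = -21.20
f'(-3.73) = -1.08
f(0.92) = -7.12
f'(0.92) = -4.88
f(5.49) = 0.26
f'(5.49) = -0.78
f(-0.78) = 49.48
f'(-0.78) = -288.89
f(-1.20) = -84.34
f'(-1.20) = -349.51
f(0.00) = 0.00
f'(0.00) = -14.00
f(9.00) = 0.90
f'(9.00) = 0.61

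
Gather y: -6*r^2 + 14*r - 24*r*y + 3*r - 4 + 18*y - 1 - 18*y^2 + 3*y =-6*r^2 + 17*r - 18*y^2 + y*(21 - 24*r) - 5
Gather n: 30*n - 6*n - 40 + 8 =24*n - 32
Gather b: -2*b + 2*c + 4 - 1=-2*b + 2*c + 3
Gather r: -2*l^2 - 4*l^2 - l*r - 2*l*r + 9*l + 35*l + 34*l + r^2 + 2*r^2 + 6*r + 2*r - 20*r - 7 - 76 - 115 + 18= -6*l^2 + 78*l + 3*r^2 + r*(-3*l - 12) - 180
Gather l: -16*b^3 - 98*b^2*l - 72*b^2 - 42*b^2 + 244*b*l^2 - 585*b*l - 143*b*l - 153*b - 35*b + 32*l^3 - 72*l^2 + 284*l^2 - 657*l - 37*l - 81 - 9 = -16*b^3 - 114*b^2 - 188*b + 32*l^3 + l^2*(244*b + 212) + l*(-98*b^2 - 728*b - 694) - 90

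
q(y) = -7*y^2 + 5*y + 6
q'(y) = 5 - 14*y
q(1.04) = 3.63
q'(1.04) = -9.56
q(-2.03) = -33.00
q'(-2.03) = 33.42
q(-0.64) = -0.07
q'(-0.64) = 13.96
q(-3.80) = -114.08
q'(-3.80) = 58.20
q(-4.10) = -132.17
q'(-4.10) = 62.40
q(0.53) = 6.68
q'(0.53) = -2.42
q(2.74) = -32.85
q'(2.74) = -33.36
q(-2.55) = -52.27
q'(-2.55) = 40.70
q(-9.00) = -606.00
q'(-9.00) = 131.00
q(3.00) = -42.00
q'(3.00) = -37.00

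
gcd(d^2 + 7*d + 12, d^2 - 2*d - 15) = d + 3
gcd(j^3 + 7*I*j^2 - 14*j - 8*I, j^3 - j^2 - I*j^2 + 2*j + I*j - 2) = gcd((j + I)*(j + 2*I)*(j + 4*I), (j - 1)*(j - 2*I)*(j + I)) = j + I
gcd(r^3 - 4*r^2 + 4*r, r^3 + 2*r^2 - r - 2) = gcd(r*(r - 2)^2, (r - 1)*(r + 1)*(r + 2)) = 1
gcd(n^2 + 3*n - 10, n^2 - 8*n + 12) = n - 2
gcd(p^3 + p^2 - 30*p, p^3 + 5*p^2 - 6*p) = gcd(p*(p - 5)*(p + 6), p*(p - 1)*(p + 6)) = p^2 + 6*p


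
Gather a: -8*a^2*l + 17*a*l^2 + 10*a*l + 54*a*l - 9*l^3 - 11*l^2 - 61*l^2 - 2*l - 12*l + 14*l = -8*a^2*l + a*(17*l^2 + 64*l) - 9*l^3 - 72*l^2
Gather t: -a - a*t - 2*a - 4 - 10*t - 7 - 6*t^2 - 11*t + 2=-3*a - 6*t^2 + t*(-a - 21) - 9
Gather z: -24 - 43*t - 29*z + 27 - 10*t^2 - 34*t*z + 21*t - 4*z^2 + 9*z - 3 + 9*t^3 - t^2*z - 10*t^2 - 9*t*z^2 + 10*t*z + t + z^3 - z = 9*t^3 - 20*t^2 - 21*t + z^3 + z^2*(-9*t - 4) + z*(-t^2 - 24*t - 21)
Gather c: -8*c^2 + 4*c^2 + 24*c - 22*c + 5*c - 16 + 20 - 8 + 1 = -4*c^2 + 7*c - 3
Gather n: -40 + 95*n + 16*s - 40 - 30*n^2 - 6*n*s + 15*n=-30*n^2 + n*(110 - 6*s) + 16*s - 80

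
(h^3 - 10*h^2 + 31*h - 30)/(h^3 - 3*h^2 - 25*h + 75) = (h - 2)/(h + 5)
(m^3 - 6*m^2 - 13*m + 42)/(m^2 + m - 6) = m - 7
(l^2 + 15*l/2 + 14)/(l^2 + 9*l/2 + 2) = (2*l + 7)/(2*l + 1)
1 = 1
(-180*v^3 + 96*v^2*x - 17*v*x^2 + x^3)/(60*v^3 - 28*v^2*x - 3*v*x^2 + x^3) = (30*v^2 - 11*v*x + x^2)/(-10*v^2 + 3*v*x + x^2)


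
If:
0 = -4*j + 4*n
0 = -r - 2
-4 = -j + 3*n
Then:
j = -2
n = -2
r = -2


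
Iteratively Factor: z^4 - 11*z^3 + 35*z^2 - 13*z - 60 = (z - 4)*(z^3 - 7*z^2 + 7*z + 15) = (z - 5)*(z - 4)*(z^2 - 2*z - 3) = (z - 5)*(z - 4)*(z + 1)*(z - 3)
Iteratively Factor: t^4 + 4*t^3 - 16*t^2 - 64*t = (t - 4)*(t^3 + 8*t^2 + 16*t) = t*(t - 4)*(t^2 + 8*t + 16) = t*(t - 4)*(t + 4)*(t + 4)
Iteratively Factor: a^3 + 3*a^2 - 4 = (a + 2)*(a^2 + a - 2) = (a + 2)^2*(a - 1)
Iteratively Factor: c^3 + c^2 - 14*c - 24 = (c + 3)*(c^2 - 2*c - 8) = (c + 2)*(c + 3)*(c - 4)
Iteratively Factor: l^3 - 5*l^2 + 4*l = (l - 4)*(l^2 - l) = (l - 4)*(l - 1)*(l)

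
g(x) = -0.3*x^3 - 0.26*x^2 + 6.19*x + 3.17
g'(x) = -0.9*x^2 - 0.52*x + 6.19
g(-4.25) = -4.80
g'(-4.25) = -7.86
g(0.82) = 7.91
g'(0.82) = 5.16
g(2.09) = 12.23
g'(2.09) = 1.17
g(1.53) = 10.96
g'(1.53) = 3.29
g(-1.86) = -7.31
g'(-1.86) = 4.04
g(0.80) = 7.80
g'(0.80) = 5.20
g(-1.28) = -4.55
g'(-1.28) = 5.38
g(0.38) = 5.47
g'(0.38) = 5.86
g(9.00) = -180.88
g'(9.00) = -71.39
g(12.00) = -478.39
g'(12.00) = -129.65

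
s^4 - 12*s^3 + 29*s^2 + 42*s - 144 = (s - 8)*(s - 3)^2*(s + 2)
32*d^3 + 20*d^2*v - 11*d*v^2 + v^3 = (-8*d + v)*(-4*d + v)*(d + v)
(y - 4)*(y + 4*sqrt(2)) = y^2 - 4*y + 4*sqrt(2)*y - 16*sqrt(2)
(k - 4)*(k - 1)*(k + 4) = k^3 - k^2 - 16*k + 16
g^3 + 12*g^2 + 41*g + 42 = (g + 2)*(g + 3)*(g + 7)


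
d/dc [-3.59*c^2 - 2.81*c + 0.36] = -7.18*c - 2.81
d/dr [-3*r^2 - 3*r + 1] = -6*r - 3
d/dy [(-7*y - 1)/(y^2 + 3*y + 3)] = (7*y^2 + 2*y - 18)/(y^4 + 6*y^3 + 15*y^2 + 18*y + 9)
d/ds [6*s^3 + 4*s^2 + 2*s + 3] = 18*s^2 + 8*s + 2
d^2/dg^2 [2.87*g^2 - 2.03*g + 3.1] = 5.74000000000000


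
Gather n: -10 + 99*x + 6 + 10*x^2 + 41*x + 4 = 10*x^2 + 140*x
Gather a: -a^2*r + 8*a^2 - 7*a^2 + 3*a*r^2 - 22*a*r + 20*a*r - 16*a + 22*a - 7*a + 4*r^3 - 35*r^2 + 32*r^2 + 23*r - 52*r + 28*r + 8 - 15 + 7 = a^2*(1 - r) + a*(3*r^2 - 2*r - 1) + 4*r^3 - 3*r^2 - r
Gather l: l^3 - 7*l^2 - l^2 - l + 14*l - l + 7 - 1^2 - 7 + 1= l^3 - 8*l^2 + 12*l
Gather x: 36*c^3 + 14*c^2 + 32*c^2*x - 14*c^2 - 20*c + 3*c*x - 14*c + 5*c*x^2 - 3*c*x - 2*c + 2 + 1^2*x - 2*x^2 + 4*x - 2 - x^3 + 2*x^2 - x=36*c^3 + 5*c*x^2 - 36*c - x^3 + x*(32*c^2 + 4)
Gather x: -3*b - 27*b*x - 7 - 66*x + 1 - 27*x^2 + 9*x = -3*b - 27*x^2 + x*(-27*b - 57) - 6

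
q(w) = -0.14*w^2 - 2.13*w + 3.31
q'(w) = -0.28*w - 2.13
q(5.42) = -12.35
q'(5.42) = -3.65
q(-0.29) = 3.92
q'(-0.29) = -2.05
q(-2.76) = 8.12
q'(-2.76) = -1.36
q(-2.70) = 8.04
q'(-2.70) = -1.37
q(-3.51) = 9.06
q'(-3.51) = -1.15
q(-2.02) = 7.04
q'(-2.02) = -1.56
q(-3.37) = 8.90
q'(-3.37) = -1.19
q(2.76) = -3.64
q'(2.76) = -2.90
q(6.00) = -14.51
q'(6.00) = -3.81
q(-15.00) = 3.76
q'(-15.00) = 2.07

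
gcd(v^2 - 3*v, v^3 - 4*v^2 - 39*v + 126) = v - 3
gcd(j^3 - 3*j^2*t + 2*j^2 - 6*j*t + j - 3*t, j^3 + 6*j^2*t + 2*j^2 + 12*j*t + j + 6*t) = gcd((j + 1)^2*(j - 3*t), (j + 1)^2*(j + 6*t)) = j^2 + 2*j + 1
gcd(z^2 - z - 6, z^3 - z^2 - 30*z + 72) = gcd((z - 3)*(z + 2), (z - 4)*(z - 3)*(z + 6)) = z - 3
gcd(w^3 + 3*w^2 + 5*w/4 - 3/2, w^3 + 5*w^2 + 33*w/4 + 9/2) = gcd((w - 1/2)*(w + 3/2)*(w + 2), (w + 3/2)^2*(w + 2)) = w^2 + 7*w/2 + 3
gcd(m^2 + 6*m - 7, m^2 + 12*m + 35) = m + 7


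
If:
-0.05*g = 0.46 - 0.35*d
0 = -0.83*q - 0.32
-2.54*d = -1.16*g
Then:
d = 1.91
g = 4.19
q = -0.39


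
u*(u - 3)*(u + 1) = u^3 - 2*u^2 - 3*u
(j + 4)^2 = j^2 + 8*j + 16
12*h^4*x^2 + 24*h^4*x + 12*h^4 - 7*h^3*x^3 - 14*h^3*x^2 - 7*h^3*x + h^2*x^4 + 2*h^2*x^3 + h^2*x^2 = (-4*h + x)*(-3*h + x)*(h*x + h)^2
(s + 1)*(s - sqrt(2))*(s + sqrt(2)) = s^3 + s^2 - 2*s - 2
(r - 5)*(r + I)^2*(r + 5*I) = r^4 - 5*r^3 + 7*I*r^3 - 11*r^2 - 35*I*r^2 + 55*r - 5*I*r + 25*I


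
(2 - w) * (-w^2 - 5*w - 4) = w^3 + 3*w^2 - 6*w - 8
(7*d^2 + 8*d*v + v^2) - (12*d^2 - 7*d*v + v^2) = -5*d^2 + 15*d*v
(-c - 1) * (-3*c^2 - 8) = 3*c^3 + 3*c^2 + 8*c + 8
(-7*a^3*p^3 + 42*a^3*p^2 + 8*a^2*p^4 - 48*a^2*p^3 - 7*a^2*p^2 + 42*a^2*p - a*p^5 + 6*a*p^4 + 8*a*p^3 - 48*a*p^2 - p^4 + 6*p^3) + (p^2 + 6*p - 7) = -7*a^3*p^3 + 42*a^3*p^2 + 8*a^2*p^4 - 48*a^2*p^3 - 7*a^2*p^2 + 42*a^2*p - a*p^5 + 6*a*p^4 + 8*a*p^3 - 48*a*p^2 - p^4 + 6*p^3 + p^2 + 6*p - 7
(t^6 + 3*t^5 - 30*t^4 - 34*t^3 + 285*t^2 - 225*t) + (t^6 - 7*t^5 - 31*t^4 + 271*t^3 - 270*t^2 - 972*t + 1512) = 2*t^6 - 4*t^5 - 61*t^4 + 237*t^3 + 15*t^2 - 1197*t + 1512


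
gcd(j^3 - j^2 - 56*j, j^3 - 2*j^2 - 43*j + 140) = j + 7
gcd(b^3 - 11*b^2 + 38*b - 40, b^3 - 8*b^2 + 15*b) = b - 5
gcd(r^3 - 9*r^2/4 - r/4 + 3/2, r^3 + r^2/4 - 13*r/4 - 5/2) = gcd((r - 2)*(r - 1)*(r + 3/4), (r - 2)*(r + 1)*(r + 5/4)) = r - 2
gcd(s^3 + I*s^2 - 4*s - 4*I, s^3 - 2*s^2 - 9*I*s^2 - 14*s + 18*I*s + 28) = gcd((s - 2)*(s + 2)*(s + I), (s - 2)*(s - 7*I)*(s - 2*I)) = s - 2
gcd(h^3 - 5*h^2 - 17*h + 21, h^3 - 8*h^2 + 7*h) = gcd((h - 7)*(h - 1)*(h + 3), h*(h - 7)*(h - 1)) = h^2 - 8*h + 7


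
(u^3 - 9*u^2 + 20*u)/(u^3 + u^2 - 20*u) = (u - 5)/(u + 5)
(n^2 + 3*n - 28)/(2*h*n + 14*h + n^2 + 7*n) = (n - 4)/(2*h + n)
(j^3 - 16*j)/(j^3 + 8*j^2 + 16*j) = (j - 4)/(j + 4)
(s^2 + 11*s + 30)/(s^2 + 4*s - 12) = (s + 5)/(s - 2)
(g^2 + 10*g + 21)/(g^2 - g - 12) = (g + 7)/(g - 4)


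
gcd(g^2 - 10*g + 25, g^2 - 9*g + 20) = g - 5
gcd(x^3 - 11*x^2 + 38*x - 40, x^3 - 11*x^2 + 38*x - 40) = x^3 - 11*x^2 + 38*x - 40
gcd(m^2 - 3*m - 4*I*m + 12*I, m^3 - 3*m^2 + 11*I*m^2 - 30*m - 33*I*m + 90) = m - 3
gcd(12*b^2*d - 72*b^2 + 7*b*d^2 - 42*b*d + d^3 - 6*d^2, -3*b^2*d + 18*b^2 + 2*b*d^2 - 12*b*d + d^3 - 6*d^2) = 3*b*d - 18*b + d^2 - 6*d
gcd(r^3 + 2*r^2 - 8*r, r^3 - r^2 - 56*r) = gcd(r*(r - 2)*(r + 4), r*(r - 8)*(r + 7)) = r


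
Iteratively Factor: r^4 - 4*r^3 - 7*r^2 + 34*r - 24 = (r + 3)*(r^3 - 7*r^2 + 14*r - 8) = (r - 1)*(r + 3)*(r^2 - 6*r + 8) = (r - 4)*(r - 1)*(r + 3)*(r - 2)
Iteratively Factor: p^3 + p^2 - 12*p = (p + 4)*(p^2 - 3*p) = (p - 3)*(p + 4)*(p)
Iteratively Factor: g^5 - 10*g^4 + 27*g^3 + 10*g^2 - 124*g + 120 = (g + 2)*(g^4 - 12*g^3 + 51*g^2 - 92*g + 60) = (g - 3)*(g + 2)*(g^3 - 9*g^2 + 24*g - 20) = (g - 5)*(g - 3)*(g + 2)*(g^2 - 4*g + 4) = (g - 5)*(g - 3)*(g - 2)*(g + 2)*(g - 2)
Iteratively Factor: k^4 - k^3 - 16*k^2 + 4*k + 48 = (k + 3)*(k^3 - 4*k^2 - 4*k + 16) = (k - 2)*(k + 3)*(k^2 - 2*k - 8) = (k - 4)*(k - 2)*(k + 3)*(k + 2)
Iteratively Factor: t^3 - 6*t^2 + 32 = (t - 4)*(t^2 - 2*t - 8) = (t - 4)*(t + 2)*(t - 4)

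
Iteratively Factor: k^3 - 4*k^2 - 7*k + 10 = (k - 5)*(k^2 + k - 2) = (k - 5)*(k + 2)*(k - 1)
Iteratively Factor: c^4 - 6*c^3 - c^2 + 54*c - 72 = (c - 4)*(c^3 - 2*c^2 - 9*c + 18) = (c - 4)*(c - 2)*(c^2 - 9) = (c - 4)*(c - 2)*(c + 3)*(c - 3)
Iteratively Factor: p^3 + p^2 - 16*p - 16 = (p - 4)*(p^2 + 5*p + 4) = (p - 4)*(p + 1)*(p + 4)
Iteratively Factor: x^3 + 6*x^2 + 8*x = (x + 2)*(x^2 + 4*x) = (x + 2)*(x + 4)*(x)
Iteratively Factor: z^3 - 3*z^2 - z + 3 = (z + 1)*(z^2 - 4*z + 3) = (z - 1)*(z + 1)*(z - 3)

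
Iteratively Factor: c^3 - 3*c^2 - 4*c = (c)*(c^2 - 3*c - 4) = c*(c + 1)*(c - 4)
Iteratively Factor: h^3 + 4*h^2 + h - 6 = (h + 2)*(h^2 + 2*h - 3) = (h - 1)*(h + 2)*(h + 3)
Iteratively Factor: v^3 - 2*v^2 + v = (v - 1)*(v^2 - v) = v*(v - 1)*(v - 1)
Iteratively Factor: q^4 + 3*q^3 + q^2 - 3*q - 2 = (q + 1)*(q^3 + 2*q^2 - q - 2) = (q - 1)*(q + 1)*(q^2 + 3*q + 2) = (q - 1)*(q + 1)*(q + 2)*(q + 1)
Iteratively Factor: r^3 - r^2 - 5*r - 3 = (r - 3)*(r^2 + 2*r + 1) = (r - 3)*(r + 1)*(r + 1)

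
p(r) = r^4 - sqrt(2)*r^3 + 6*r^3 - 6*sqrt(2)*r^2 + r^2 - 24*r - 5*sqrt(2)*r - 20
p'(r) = 4*r^3 - 3*sqrt(2)*r^2 + 18*r^2 - 12*sqrt(2)*r + 2*r - 24 - 5*sqrt(2)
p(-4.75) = -23.70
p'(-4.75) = -78.25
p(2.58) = -26.93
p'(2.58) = 90.57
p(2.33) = -45.55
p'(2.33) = 59.33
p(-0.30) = -11.47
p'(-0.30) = -25.45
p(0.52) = -37.46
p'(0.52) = -34.57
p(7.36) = 4108.49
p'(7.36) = 2198.73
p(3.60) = 153.05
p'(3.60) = 279.95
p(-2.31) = -16.22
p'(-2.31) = 27.62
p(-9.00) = 2871.29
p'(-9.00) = -1697.99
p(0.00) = -20.00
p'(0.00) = -31.07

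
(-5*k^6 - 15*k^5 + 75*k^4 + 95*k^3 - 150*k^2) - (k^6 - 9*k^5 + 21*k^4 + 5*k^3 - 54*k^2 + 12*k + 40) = -6*k^6 - 6*k^5 + 54*k^4 + 90*k^3 - 96*k^2 - 12*k - 40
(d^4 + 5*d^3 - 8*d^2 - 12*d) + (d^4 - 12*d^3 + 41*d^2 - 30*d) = 2*d^4 - 7*d^3 + 33*d^2 - 42*d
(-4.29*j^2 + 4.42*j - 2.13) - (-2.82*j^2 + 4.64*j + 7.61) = -1.47*j^2 - 0.22*j - 9.74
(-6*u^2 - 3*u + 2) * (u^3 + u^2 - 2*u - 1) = -6*u^5 - 9*u^4 + 11*u^3 + 14*u^2 - u - 2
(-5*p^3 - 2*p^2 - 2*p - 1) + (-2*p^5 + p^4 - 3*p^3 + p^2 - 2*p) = -2*p^5 + p^4 - 8*p^3 - p^2 - 4*p - 1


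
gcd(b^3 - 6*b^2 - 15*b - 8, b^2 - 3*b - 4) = b + 1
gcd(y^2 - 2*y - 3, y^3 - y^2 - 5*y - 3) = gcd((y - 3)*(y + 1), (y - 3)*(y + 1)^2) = y^2 - 2*y - 3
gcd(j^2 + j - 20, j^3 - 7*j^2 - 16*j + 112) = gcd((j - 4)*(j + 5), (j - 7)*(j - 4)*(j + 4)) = j - 4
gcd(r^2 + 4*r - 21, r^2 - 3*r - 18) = 1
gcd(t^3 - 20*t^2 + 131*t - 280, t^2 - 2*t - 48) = t - 8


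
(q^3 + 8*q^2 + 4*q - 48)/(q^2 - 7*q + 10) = (q^2 + 10*q + 24)/(q - 5)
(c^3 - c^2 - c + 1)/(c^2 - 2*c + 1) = c + 1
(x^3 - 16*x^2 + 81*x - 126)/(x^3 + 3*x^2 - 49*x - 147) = (x^2 - 9*x + 18)/(x^2 + 10*x + 21)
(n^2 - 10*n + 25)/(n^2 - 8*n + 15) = (n - 5)/(n - 3)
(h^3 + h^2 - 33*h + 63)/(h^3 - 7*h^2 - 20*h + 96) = (h^2 + 4*h - 21)/(h^2 - 4*h - 32)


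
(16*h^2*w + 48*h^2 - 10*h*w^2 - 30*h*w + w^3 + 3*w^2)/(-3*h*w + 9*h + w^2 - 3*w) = (-16*h^2*w - 48*h^2 + 10*h*w^2 + 30*h*w - w^3 - 3*w^2)/(3*h*w - 9*h - w^2 + 3*w)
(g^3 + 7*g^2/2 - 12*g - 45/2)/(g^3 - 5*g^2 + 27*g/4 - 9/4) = 2*(2*g^2 + 13*g + 15)/(4*g^2 - 8*g + 3)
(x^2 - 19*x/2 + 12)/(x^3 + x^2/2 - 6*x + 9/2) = (x - 8)/(x^2 + 2*x - 3)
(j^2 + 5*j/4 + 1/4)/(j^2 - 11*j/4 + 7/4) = (4*j^2 + 5*j + 1)/(4*j^2 - 11*j + 7)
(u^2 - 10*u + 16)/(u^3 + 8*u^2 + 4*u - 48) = (u - 8)/(u^2 + 10*u + 24)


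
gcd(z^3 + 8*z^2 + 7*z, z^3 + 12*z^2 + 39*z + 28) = z^2 + 8*z + 7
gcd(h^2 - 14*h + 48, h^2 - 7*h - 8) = h - 8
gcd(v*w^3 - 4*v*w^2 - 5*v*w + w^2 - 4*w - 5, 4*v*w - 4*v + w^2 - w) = 1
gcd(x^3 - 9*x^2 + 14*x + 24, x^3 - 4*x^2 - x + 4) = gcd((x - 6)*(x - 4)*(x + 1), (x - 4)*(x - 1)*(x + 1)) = x^2 - 3*x - 4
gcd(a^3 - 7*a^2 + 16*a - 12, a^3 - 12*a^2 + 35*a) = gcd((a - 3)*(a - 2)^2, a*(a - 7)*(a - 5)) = 1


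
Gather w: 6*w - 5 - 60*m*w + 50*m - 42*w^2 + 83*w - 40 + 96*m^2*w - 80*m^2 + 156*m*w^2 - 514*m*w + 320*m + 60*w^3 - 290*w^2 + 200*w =-80*m^2 + 370*m + 60*w^3 + w^2*(156*m - 332) + w*(96*m^2 - 574*m + 289) - 45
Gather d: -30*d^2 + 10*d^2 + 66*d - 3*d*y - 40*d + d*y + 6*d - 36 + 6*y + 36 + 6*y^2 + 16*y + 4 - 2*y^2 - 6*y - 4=-20*d^2 + d*(32 - 2*y) + 4*y^2 + 16*y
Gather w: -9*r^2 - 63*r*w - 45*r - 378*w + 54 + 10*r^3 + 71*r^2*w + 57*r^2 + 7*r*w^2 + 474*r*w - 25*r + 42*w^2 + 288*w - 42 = 10*r^3 + 48*r^2 - 70*r + w^2*(7*r + 42) + w*(71*r^2 + 411*r - 90) + 12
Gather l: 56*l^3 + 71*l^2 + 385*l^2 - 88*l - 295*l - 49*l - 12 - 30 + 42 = 56*l^3 + 456*l^2 - 432*l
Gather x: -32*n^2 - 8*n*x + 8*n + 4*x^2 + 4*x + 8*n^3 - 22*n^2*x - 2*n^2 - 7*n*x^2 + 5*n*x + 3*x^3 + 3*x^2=8*n^3 - 34*n^2 + 8*n + 3*x^3 + x^2*(7 - 7*n) + x*(-22*n^2 - 3*n + 4)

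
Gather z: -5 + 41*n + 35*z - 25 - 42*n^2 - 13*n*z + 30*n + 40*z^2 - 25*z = -42*n^2 + 71*n + 40*z^2 + z*(10 - 13*n) - 30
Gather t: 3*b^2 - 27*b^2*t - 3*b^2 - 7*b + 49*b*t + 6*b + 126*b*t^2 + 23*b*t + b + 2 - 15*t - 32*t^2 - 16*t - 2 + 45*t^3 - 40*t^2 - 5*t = 45*t^3 + t^2*(126*b - 72) + t*(-27*b^2 + 72*b - 36)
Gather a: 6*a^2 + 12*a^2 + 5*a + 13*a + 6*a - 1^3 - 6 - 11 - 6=18*a^2 + 24*a - 24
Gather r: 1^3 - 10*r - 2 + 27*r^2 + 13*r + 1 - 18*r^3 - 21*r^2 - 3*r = -18*r^3 + 6*r^2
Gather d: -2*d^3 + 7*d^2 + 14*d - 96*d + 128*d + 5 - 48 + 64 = -2*d^3 + 7*d^2 + 46*d + 21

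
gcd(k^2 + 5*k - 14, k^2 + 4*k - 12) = k - 2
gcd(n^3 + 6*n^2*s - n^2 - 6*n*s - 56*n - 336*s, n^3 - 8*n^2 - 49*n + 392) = n^2 - n - 56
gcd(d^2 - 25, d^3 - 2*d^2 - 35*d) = d + 5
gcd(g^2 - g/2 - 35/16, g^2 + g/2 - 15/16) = g + 5/4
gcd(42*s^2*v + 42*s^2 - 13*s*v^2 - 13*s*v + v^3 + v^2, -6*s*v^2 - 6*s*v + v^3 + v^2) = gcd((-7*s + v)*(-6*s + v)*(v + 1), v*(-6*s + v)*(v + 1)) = 6*s*v + 6*s - v^2 - v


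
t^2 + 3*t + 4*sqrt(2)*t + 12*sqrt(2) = (t + 3)*(t + 4*sqrt(2))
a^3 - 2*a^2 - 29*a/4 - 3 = (a - 4)*(a + 1/2)*(a + 3/2)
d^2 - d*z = d*(d - z)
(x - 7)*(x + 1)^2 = x^3 - 5*x^2 - 13*x - 7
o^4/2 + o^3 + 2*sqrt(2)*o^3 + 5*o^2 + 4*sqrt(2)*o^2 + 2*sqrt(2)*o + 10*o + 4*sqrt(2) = (o/2 + sqrt(2))*(o + 2)*(o + sqrt(2))^2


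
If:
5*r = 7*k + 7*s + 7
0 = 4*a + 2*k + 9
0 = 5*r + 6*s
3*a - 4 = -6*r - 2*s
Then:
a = -69/13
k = 159/26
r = 777/169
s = -1295/338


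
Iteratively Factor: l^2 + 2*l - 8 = (l + 4)*(l - 2)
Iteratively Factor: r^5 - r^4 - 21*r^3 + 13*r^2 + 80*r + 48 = (r + 1)*(r^4 - 2*r^3 - 19*r^2 + 32*r + 48) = (r - 4)*(r + 1)*(r^3 + 2*r^2 - 11*r - 12) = (r - 4)*(r + 1)*(r + 4)*(r^2 - 2*r - 3) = (r - 4)*(r + 1)^2*(r + 4)*(r - 3)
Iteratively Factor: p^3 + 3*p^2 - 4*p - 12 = (p + 2)*(p^2 + p - 6) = (p + 2)*(p + 3)*(p - 2)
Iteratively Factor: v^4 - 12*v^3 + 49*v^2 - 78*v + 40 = (v - 4)*(v^3 - 8*v^2 + 17*v - 10) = (v - 4)*(v - 1)*(v^2 - 7*v + 10) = (v - 4)*(v - 2)*(v - 1)*(v - 5)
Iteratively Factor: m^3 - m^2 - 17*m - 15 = (m + 3)*(m^2 - 4*m - 5) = (m - 5)*(m + 3)*(m + 1)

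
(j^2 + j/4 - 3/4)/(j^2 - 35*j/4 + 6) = (j + 1)/(j - 8)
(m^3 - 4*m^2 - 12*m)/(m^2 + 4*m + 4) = m*(m - 6)/(m + 2)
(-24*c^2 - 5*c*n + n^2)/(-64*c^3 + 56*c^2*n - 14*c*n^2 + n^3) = (3*c + n)/(8*c^2 - 6*c*n + n^2)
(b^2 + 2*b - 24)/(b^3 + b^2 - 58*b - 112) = (b^2 + 2*b - 24)/(b^3 + b^2 - 58*b - 112)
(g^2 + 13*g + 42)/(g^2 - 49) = (g + 6)/(g - 7)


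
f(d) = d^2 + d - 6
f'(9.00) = 19.00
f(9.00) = 84.00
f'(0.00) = 1.00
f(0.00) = -6.00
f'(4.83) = 10.66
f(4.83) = 22.16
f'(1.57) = 4.14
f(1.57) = -1.97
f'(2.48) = 5.96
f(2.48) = 2.63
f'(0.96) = 2.92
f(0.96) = -4.12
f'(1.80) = 4.60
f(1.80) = -0.96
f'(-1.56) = -2.12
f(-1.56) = -5.13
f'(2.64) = 6.28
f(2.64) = 3.61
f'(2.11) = 5.22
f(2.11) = 0.56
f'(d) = 2*d + 1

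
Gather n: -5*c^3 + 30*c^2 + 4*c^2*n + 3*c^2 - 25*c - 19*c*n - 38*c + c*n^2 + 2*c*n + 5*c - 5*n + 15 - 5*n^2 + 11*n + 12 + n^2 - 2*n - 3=-5*c^3 + 33*c^2 - 58*c + n^2*(c - 4) + n*(4*c^2 - 17*c + 4) + 24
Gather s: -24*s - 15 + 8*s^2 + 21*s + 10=8*s^2 - 3*s - 5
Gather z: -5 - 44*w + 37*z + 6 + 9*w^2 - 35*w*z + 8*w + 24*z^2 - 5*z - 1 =9*w^2 - 36*w + 24*z^2 + z*(32 - 35*w)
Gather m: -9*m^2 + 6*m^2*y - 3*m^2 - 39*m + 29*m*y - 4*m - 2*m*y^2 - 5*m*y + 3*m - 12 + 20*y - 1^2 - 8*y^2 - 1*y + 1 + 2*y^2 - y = m^2*(6*y - 12) + m*(-2*y^2 + 24*y - 40) - 6*y^2 + 18*y - 12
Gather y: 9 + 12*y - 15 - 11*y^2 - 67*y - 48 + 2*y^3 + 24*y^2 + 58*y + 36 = 2*y^3 + 13*y^2 + 3*y - 18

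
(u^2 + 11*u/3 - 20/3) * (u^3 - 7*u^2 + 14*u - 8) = u^5 - 10*u^4/3 - 55*u^3/3 + 90*u^2 - 368*u/3 + 160/3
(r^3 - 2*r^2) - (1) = r^3 - 2*r^2 - 1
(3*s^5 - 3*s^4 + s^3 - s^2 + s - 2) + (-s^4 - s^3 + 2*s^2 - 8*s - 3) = 3*s^5 - 4*s^4 + s^2 - 7*s - 5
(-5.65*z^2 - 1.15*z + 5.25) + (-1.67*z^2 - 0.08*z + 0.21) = -7.32*z^2 - 1.23*z + 5.46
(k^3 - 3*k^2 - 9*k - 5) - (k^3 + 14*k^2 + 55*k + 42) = -17*k^2 - 64*k - 47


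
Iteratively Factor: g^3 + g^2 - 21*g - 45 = (g + 3)*(g^2 - 2*g - 15) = (g + 3)^2*(g - 5)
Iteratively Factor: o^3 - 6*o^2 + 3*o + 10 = (o - 2)*(o^2 - 4*o - 5) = (o - 5)*(o - 2)*(o + 1)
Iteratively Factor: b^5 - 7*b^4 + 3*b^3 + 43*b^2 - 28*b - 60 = (b - 5)*(b^4 - 2*b^3 - 7*b^2 + 8*b + 12) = (b - 5)*(b + 2)*(b^3 - 4*b^2 + b + 6) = (b - 5)*(b + 1)*(b + 2)*(b^2 - 5*b + 6) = (b - 5)*(b - 2)*(b + 1)*(b + 2)*(b - 3)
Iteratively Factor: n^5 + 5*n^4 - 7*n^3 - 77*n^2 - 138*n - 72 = (n - 4)*(n^4 + 9*n^3 + 29*n^2 + 39*n + 18) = (n - 4)*(n + 1)*(n^3 + 8*n^2 + 21*n + 18) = (n - 4)*(n + 1)*(n + 3)*(n^2 + 5*n + 6) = (n - 4)*(n + 1)*(n + 2)*(n + 3)*(n + 3)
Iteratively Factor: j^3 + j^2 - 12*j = (j - 3)*(j^2 + 4*j) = j*(j - 3)*(j + 4)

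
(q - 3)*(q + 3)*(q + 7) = q^3 + 7*q^2 - 9*q - 63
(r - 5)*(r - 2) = r^2 - 7*r + 10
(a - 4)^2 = a^2 - 8*a + 16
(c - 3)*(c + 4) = c^2 + c - 12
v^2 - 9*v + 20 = (v - 5)*(v - 4)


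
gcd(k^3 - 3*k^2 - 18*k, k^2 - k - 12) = k + 3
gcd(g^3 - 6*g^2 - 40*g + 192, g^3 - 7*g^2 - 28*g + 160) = g^2 - 12*g + 32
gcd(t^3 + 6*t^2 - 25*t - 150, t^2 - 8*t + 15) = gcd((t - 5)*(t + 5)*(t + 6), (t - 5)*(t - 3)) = t - 5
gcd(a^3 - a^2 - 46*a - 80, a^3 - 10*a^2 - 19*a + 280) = a^2 - 3*a - 40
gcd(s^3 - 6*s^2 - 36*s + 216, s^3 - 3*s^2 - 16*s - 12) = s - 6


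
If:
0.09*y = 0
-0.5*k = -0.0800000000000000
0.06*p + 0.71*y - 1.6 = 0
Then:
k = 0.16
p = 26.67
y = 0.00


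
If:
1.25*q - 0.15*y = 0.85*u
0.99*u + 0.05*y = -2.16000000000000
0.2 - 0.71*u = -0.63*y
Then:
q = -1.71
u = -2.05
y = -2.63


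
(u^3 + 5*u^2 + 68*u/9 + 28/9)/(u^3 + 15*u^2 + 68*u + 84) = (u^2 + 3*u + 14/9)/(u^2 + 13*u + 42)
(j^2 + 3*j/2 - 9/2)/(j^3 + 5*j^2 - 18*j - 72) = (j - 3/2)/(j^2 + 2*j - 24)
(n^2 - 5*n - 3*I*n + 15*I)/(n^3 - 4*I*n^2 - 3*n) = (n - 5)/(n*(n - I))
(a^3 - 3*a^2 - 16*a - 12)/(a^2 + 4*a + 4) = (a^2 - 5*a - 6)/(a + 2)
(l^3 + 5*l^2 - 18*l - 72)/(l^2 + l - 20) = (l^2 + 9*l + 18)/(l + 5)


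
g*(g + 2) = g^2 + 2*g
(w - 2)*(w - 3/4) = w^2 - 11*w/4 + 3/2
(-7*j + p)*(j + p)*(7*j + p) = -49*j^3 - 49*j^2*p + j*p^2 + p^3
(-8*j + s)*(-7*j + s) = 56*j^2 - 15*j*s + s^2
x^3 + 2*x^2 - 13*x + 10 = (x - 2)*(x - 1)*(x + 5)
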